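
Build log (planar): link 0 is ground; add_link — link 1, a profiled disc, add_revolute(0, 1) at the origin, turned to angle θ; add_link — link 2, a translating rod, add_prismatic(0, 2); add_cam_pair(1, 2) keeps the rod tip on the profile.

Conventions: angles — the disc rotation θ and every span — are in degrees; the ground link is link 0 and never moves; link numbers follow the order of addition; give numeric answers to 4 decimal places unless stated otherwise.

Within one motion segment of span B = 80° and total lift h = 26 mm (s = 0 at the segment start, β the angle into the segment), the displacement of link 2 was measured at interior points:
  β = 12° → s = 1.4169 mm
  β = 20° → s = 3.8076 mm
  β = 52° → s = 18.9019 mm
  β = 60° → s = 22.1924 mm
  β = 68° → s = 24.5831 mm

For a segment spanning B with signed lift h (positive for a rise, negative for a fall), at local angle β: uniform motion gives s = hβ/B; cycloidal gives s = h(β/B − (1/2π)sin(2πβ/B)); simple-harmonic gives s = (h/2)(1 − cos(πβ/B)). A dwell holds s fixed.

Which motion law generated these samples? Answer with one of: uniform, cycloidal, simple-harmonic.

candidates at β/B = r: uniform s = h·r (linear in β); cycloidal s = h·(r − sin(2πr)/(2π)); simple-harmonic s = (h/2)(1 − cos(πr))
β=12°: printed 1.4169 | uniform 3.9000, cycloidal 0.5523, simple-harmonic 1.4169
β=20°: printed 3.8076 | uniform 6.5000, cycloidal 2.3620, simple-harmonic 3.8076
β=52°: printed 18.9019 | uniform 16.9000, cycloidal 20.2477, simple-harmonic 18.9019
β=60°: printed 22.1924 | uniform 19.5000, cycloidal 23.6380, simple-harmonic 22.1924
β=68°: printed 24.5831 | uniform 22.1000, cycloidal 25.4477, simple-harmonic 24.5831
only one law matches every sample → simple-harmonic

simple-harmonic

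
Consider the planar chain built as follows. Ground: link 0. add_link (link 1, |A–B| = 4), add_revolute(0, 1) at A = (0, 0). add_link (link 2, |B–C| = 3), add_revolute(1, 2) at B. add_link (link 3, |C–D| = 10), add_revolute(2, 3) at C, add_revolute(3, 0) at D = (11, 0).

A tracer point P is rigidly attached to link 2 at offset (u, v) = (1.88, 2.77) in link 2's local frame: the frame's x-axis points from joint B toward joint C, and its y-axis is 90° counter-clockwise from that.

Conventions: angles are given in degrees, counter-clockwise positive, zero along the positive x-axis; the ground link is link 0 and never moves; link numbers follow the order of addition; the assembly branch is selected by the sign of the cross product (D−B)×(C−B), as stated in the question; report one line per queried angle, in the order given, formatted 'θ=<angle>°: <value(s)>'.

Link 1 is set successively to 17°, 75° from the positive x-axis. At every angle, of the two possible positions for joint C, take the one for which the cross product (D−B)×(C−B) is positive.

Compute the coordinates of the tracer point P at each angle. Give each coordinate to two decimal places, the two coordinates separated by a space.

A=(0,0), D=(11.00,0)
θ=17°: B = A + 4.00·(cos17°, sin17°) = (3.8252, 1.1695)
θ=17°: |BD| = 7.2695
θ=17°: circle(B,3.00) ∩ circle(D,10.00): a=-2.6243, h=1.4536
θ=17°:   candidates: C₊=(1.4689,3.0263) cross=10.567; C₋=(1.0012,0.1570) cross=-10.567
θ=17°:   branch + wants cross > 0 → take C=(1.4689,3.0263) (cross=10.567)
θ=17°: ex = (C−B)/|BC| = (-0.7854,0.6190); ey = (-0.6190,-0.7854)
θ=17°: P = B + 1.88·ex + 2.77·ey = (0.6341,0.1575)
θ=75°: B = A + 4.00·(cos75°, sin75°) = (1.0353, 3.8637)
θ=75°: |BD| = 10.6876
θ=75°: circle(B,3.00) ∩ circle(D,10.00): a=1.0865, h=2.7963
θ=75°:   candidates: C₊=(3.0592,6.0781) cross=29.886; C₋=(1.0374,0.8637) cross=-29.886
θ=75°:   branch + wants cross > 0 → take C=(3.0592,6.0781) (cross=29.886)
θ=75°: ex = (C−B)/|BC| = (0.6746,0.7381); ey = (-0.7381,0.6746)
θ=75°: P = B + 1.88·ex + 2.77·ey = (0.2589,7.1202)

θ=17°: 0.63 0.16
θ=75°: 0.26 7.12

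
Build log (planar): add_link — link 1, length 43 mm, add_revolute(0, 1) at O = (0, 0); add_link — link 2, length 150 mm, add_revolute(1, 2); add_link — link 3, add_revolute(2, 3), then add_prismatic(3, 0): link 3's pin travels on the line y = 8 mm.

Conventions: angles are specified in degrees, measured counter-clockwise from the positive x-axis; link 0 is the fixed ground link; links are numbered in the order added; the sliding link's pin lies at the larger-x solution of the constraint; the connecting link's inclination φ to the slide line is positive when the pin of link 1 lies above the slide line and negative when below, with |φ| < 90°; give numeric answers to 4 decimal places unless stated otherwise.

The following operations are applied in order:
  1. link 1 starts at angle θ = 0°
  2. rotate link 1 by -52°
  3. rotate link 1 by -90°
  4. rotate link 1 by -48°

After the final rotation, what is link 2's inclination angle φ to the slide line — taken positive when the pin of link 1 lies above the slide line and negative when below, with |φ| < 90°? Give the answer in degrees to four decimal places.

geometry: r = 43 mm, L = 150 mm, e = 8 mm; θ starts at 0°
rotate link 1 by -52°: θ ← 0° -52° = -52°
rotate link 1 by -90°: θ ← -52° -90° = -142°
rotate link 1 by -48°: θ ← -142° -48° = -190°
h = r sin θ − e = 7.466872 − 8 = -0.533128
sin φ = h / L = -0.533128 / 150 = -0.00355419
φ = arcsin(-0.00355419) = -0.203640°

-0.2036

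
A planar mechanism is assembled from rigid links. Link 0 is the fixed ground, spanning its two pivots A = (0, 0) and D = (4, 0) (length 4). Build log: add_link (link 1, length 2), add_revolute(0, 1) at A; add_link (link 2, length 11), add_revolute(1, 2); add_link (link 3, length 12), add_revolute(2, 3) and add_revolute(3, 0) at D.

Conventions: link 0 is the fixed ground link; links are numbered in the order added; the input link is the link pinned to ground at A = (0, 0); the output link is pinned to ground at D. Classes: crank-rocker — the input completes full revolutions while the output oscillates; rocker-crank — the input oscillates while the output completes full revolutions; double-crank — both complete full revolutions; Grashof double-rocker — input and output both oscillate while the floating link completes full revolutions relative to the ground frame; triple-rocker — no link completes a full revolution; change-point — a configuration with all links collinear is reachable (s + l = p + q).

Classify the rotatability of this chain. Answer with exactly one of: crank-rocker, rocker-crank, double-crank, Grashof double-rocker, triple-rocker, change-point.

lengths: ground=4, input=2, coupler=11, output=12
sorted: s=2 (shortest), l=12 (longest), p+q=15
s + l = 14 vs p + q = 15
s + l < p + q (Grashof) with shortest = input link → crank-rocker

crank-rocker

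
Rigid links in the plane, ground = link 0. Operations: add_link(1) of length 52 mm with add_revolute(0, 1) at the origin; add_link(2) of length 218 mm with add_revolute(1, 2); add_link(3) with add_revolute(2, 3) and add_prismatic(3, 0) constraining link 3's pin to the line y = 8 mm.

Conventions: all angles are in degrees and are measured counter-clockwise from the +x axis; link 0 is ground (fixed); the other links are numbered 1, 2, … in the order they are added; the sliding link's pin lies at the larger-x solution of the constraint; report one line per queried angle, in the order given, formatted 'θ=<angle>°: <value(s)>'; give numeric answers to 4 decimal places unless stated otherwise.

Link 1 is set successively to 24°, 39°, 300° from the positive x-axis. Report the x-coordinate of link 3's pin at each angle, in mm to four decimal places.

geometry: r = 52 mm, L = 218 mm, e = 8 mm
θ=24°: crank pin P = (r cos θ, r sin θ) = (47.504364, 21.150305)
θ=24°: h = r sin θ − e = 21.150305 − 8 = 13.150305
θ=24°: x = r cos θ + √(L² − h²) = 47.504364 + 217.603009 = 265.107373
θ=39°: crank pin P = (r cos θ, r sin θ) = (40.411590, 32.724660)
θ=39°: h = r sin θ − e = 32.724660 − 8 = 24.724660
θ=39°: x = r cos θ + √(L² − h²) = 40.411590 + 216.593377 = 257.004967
θ=300°: crank pin P = (r cos θ, r sin θ) = (26.000000, -45.033321)
θ=300°: h = r sin θ − e = -45.033321 − 8 = -53.033321
θ=300°: x = r cos θ + √(L² − h²) = 26.000000 + 211.450862 = 237.450862

θ=24°: 265.1074
θ=39°: 257.0050
θ=300°: 237.4509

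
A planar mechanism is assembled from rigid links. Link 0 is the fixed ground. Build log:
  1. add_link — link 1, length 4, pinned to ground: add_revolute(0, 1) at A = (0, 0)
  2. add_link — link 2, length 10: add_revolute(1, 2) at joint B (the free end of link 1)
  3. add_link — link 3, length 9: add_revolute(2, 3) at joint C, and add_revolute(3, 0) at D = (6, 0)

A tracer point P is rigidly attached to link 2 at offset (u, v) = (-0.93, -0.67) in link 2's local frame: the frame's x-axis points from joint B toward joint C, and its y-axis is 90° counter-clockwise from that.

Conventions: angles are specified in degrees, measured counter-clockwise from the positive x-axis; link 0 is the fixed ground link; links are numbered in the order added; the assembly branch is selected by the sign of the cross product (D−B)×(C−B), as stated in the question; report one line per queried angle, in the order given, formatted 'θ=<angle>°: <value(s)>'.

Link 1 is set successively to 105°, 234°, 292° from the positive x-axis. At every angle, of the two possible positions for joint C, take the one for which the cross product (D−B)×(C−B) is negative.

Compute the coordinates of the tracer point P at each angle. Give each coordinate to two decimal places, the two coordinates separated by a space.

A=(0,0), D=(6.00,0)
θ=105°: B = A + 4.00·(cos105°, sin105°) = (-1.0353, 3.8637)
θ=105°: |BD| = 8.0264
θ=105°: circle(B,10.00) ∩ circle(D,9.00): a=5.1968, h=8.5436
θ=105°:   candidates: C₊=(7.6325,8.8507) cross=68.575; C₋=(-0.5929,-6.1265) cross=-68.575
θ=105°:   branch - wants cross < 0 → take C=(-0.5929,-6.1265) (cross=-68.575)
θ=105°: ex = (C−B)/|BC| = (0.0442,-0.9990); ey = (0.9990,0.0442)
θ=105°: P = B + -0.93·ex + -0.67·ey = (-1.7458,4.7632)
θ=234°: B = A + 4.00·(cos234°, sin234°) = (-2.3511, -3.2361)
θ=234°: |BD| = 8.9562
θ=234°: circle(B,10.00) ∩ circle(D,9.00): a=5.5388, h=8.3260
θ=234°:   candidates: C₊=(-0.1949,6.5287) cross=74.569; C₋=(5.8218,-8.9982) cross=-74.569
θ=234°:   branch - wants cross < 0 → take C=(5.8218,-8.9982) (cross=-74.569)
θ=234°: ex = (C−B)/|BC| = (0.8173,-0.5762); ey = (0.5762,0.8173)
θ=234°: P = B + -0.93·ex + -0.67·ey = (-3.4973,-3.2478)
θ=292°: B = A + 4.00·(cos292°, sin292°) = (1.4984, -3.7087)
θ=292°: |BD| = 5.8326
θ=292°: circle(B,10.00) ∩ circle(D,9.00): a=4.5451, h=8.9074
θ=292°:   candidates: C₊=(-0.6576,6.0561) cross=51.953; C₋=(10.6702,-7.6934) cross=-51.953
θ=292°:   branch - wants cross < 0 → take C=(10.6702,-7.6934) (cross=-51.953)
θ=292°: ex = (C−B)/|BC| = (0.9172,-0.3985); ey = (0.3985,0.9172)
θ=292°: P = B + -0.93·ex + -0.67·ey = (0.3785,-3.9527)

θ=105°: -1.75 4.76
θ=234°: -3.50 -3.25
θ=292°: 0.38 -3.95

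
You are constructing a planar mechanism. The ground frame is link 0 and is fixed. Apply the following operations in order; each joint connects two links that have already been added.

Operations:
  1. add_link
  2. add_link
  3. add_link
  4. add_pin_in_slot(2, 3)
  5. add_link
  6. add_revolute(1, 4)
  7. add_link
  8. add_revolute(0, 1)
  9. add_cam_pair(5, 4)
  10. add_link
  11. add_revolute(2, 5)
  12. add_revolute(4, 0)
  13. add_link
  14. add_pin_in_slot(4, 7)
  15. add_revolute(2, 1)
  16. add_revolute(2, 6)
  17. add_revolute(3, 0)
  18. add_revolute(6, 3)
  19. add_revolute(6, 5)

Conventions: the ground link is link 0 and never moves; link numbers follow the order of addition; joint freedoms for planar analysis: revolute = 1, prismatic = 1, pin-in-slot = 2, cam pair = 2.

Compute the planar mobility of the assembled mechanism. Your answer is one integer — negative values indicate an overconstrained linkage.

(L,J1,J2)=(1,0,0); link0 fixed
link1: (2,0,0)
link2: (3,0,0)
link3: (4,0,0)
PS 2-3 [J2]: (4,0,1)
link4: (5,0,1)
R 1-4 [J1]: (5,1,1)
link5: (6,1,1)
R 0-1 [J1]: (6,2,1)
C 5-4 [J2]: (6,2,2)
link6: (7,2,2)
R 2-5 [J1]: (7,3,2)
R 4-0 [J1]: (7,4,2)
link7: (8,4,2)
PS 4-7 [J2]: (8,4,3)
R 2-1 [J1]: (8,5,3)
R 2-6 [J1]: (8,6,3)
R 3-0 [J1]: (8,7,3)
R 6-3 [J1]: (8,8,3)
R 6-5 [J1]: (8,9,3)
Grübler: 3·7 − 2·9 − 3 = 0

M = 0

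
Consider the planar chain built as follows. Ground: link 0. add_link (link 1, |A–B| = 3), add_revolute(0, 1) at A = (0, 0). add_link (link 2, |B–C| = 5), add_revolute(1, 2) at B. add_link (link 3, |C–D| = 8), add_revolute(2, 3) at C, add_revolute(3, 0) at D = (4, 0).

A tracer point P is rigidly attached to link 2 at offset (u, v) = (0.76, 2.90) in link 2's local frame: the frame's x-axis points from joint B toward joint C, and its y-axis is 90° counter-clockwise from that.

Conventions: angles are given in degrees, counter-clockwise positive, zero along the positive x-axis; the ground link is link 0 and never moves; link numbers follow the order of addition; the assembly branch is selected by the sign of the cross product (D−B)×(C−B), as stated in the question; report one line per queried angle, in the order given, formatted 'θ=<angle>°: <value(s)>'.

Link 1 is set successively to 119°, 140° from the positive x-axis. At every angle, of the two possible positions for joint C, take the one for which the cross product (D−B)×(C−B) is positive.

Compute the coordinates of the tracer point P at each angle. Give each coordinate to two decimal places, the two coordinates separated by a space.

A=(0,0), D=(4.00,0)
θ=119°: B = A + 3.00·(cos119°, sin119°) = (-1.4544, 2.6239)
θ=119°: |BD| = 6.0527
θ=119°: circle(B,5.00) ∩ circle(D,8.00): a=-0.1953, h=4.9962
θ=119°:   candidates: C₊=(0.5354,7.2109) cross=30.241; C₋=(-3.7963,-1.7938) cross=-30.241
θ=119°:   branch + wants cross > 0 → take C=(0.5354,7.2109) (cross=30.241)
θ=119°: ex = (C−B)/|BC| = (0.3980,0.9174); ey = (-0.9174,0.3980)
θ=119°: P = B + 0.76·ex + 2.90·ey = (-3.8124,4.4752)
θ=140°: B = A + 3.00·(cos140°, sin140°) = (-2.2981, 1.9284)
θ=140°: |BD| = 6.5867
θ=140°: circle(B,5.00) ∩ circle(D,8.00): a=0.3329, h=4.9889
θ=140°:   candidates: C₊=(-0.5193,6.6012) cross=32.861; C₋=(-3.4404,-2.9394) cross=-32.861
θ=140°:   branch + wants cross > 0 → take C=(-0.5193,6.6012) (cross=32.861)
θ=140°: ex = (C−B)/|BC| = (0.3558,0.9346); ey = (-0.9346,0.3558)
θ=140°: P = B + 0.76·ex + 2.90·ey = (-4.7380,3.6704)

θ=119°: -3.81 4.48
θ=140°: -4.74 3.67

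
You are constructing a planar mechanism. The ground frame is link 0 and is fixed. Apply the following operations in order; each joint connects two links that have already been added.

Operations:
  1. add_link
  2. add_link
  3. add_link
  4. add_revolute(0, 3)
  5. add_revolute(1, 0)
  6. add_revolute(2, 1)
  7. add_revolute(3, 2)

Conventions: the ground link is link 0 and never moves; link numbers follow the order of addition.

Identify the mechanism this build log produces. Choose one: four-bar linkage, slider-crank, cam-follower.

links: 4 (incl. ground); joints: 4 revolute, 0 prismatic, 0 higher (cam) pair, forming one closed loop
4 links in a single 4R loop → four-bar linkage

four-bar linkage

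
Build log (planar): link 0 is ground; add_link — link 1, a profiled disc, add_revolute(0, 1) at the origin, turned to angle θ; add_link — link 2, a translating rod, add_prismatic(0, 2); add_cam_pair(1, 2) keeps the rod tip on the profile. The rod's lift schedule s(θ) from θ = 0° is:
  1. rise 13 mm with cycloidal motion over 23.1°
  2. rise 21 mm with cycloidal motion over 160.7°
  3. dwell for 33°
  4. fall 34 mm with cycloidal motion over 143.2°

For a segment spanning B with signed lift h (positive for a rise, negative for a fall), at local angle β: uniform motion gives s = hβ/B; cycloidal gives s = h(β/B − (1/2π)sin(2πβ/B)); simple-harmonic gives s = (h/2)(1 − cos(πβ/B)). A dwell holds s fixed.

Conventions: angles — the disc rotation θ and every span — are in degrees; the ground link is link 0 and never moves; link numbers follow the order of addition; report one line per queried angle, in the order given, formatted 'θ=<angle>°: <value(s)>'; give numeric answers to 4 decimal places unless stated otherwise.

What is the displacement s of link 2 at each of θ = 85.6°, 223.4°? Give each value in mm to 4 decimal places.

seg 1 [0°–23.1°] cycloidal, h=13: full span → s += 13 → s = 13.0000
seg 2 [23.1°–183.8°] cycloidal, h=21: θ=85.6° here. β=62.5, B=160.7. 21·(0.3889 − sin(2π·0.3889)/(2π)) = 6.0196 → s = 19.0196
seg 2 [23.1°–183.8°] cycloidal, h=21: full span → s += 21 → s = 34.0000
seg 3 [183.8°–216.8°] dwell: s stays 34.0000
seg 4 [216.8°–360°] cycloidal, h=-34: θ=223.4° here. β=6.6, B=143.2. -34·(0.0461 − sin(2π·0.0461)/(2π)) = -0.0218 → s = 33.9782

θ=85.6°: 19.0196
θ=223.4°: 33.9782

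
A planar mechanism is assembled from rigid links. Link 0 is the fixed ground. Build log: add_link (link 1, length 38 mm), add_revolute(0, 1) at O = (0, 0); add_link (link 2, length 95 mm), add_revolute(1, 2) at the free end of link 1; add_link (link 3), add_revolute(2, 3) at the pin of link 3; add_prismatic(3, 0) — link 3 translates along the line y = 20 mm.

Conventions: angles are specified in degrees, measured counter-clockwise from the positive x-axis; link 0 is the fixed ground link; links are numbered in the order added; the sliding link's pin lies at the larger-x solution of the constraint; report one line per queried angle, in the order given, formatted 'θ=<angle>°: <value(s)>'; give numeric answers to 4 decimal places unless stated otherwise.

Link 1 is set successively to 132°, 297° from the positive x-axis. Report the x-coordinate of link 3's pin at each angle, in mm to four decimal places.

geometry: r = 38 mm, L = 95 mm, e = 20 mm
θ=132°: crank pin P = (r cos θ, r sin θ) = (-25.426963, 28.239503)
θ=132°: h = r sin θ − e = 28.239503 − 20 = 8.239503
θ=132°: x = r cos θ + √(L² − h²) = -25.426963 + 94.642013 = 69.215050
θ=297°: crank pin P = (r cos θ, r sin θ) = (17.251639, -33.858248)
θ=297°: h = r sin θ − e = -33.858248 − 20 = -53.858248
θ=297°: x = r cos θ + √(L² − h²) = 17.251639 + 78.257838 = 95.509476

θ=132°: 69.2150
θ=297°: 95.5095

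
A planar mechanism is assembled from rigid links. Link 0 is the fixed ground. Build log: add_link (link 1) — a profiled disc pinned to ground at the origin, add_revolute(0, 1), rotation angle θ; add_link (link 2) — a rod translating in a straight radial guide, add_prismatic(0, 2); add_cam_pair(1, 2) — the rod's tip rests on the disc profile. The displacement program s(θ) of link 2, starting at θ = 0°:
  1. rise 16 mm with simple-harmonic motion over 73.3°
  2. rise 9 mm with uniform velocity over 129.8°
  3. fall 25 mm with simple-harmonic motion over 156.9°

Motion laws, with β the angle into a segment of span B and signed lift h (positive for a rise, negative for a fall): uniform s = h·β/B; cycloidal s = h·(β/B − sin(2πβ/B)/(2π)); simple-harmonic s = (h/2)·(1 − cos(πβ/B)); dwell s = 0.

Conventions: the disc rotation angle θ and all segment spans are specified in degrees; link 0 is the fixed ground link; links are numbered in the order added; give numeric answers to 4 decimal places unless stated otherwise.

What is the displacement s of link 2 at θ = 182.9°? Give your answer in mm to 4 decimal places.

seg 1 [0°–73.3°] simple-harmonic, h=16: full span → s += 16 → s = 16.0000
seg 2 [73.3°–203.1°] uniform, h=9: θ=182.9° here. β=109.6, B=129.8. 9·109.6/129.8 = 7.5994 → s = 23.5994

23.5994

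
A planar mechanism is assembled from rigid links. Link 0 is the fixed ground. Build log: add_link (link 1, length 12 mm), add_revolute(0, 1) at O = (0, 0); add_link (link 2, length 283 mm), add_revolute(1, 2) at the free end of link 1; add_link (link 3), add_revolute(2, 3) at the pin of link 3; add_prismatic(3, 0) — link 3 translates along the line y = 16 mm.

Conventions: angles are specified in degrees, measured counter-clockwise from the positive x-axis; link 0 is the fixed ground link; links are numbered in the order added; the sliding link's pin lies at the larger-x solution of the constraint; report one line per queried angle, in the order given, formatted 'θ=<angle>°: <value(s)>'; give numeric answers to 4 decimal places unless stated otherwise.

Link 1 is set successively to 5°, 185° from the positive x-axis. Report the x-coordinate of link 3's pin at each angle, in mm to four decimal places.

geometry: r = 12 mm, L = 283 mm, e = 16 mm
θ=5°: crank pin P = (r cos θ, r sin θ) = (11.954336, 1.045869)
θ=5°: h = r sin θ − e = 1.045869 − 16 = -14.954131
θ=5°: x = r cos θ + √(L² − h²) = 11.954336 + 282.604625 = 294.558961
θ=185°: crank pin P = (r cos θ, r sin θ) = (-11.954336, -1.045869)
θ=185°: h = r sin θ − e = -1.045869 − 16 = -17.045869
θ=185°: x = r cos θ + √(L² − h²) = -11.954336 + 282.486174 = 270.531837

θ=5°: 294.5590
θ=185°: 270.5318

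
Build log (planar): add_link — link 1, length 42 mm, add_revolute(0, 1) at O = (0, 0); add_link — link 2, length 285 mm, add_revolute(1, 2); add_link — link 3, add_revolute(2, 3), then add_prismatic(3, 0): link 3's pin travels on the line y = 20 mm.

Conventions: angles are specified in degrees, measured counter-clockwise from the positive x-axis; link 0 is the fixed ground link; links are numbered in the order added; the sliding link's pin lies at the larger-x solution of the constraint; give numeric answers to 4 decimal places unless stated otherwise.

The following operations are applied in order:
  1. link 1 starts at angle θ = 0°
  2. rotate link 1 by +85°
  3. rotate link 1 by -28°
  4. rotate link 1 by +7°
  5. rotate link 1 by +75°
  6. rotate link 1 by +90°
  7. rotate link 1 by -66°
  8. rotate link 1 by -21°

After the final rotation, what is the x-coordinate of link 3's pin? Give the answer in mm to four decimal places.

geometry: r = 42 mm, L = 285 mm, e = 20 mm; θ starts at 0°
rotate link 1 by +85°: θ ← 0° +85° = 85°
rotate link 1 by -28°: θ ← 85° -28° = 57°
rotate link 1 by +7°: θ ← 57° +7° = 64°
rotate link 1 by +75°: θ ← 64° +75° = 139°
rotate link 1 by +90°: θ ← 139° +90° = 229°
rotate link 1 by -66°: θ ← 229° -66° = 163°
rotate link 1 by -21°: θ ← 163° -21° = 142°
crank pin P = (r cos θ, r sin θ) = (-33.096452, 25.857782)
h = r sin θ − e = 25.857782 − 20 = 5.857782
x = r cos θ + √(L² − h²) = -33.096452 + 284.939794 = 251.843343

251.8433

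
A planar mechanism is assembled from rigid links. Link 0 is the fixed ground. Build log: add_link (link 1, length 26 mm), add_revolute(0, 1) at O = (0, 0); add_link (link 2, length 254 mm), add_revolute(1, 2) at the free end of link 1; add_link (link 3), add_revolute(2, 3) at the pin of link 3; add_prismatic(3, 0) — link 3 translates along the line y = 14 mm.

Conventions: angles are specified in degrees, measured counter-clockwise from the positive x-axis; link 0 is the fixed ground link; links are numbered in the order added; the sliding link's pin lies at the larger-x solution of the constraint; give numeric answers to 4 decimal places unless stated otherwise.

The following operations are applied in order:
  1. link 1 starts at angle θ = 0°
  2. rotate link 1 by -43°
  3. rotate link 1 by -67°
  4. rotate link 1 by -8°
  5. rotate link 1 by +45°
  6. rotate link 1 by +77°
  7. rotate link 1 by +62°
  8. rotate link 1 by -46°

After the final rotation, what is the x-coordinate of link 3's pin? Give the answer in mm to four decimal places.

geometry: r = 26 mm, L = 254 mm, e = 14 mm; θ starts at 0°
rotate link 1 by -43°: θ ← 0° -43° = -43°
rotate link 1 by -67°: θ ← -43° -67° = -110°
rotate link 1 by -8°: θ ← -110° -8° = -118°
rotate link 1 by +45°: θ ← -118° +45° = -73°
rotate link 1 by +77°: θ ← -73° +77° = 4°
rotate link 1 by +62°: θ ← 4° +62° = 66°
rotate link 1 by -46°: θ ← 66° -46° = 20°
crank pin P = (r cos θ, r sin θ) = (24.432008, 8.892524)
h = r sin θ − e = 8.892524 − 14 = -5.107476
x = r cos θ + √(L² − h²) = 24.432008 + 253.948644 = 278.380652

278.3807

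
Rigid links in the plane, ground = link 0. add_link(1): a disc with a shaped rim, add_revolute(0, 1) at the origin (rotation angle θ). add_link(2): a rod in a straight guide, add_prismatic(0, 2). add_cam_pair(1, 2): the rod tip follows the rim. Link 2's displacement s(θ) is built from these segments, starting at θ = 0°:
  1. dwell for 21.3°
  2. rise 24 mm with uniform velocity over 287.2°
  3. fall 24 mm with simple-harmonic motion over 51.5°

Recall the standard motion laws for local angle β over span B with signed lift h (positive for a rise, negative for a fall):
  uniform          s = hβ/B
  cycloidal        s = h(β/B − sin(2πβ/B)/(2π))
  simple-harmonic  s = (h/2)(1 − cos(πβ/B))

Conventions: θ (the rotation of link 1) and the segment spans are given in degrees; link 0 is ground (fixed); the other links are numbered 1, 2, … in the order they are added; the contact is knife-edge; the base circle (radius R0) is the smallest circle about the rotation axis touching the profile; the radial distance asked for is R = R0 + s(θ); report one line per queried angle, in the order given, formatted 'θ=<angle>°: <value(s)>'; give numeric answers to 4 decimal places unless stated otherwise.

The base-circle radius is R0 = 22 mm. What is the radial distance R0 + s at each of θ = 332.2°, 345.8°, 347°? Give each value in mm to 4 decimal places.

segment 1 (0° to 21.3°, dwell): s unchanged at 0.0000
segment 2 (21.3° to 308.5°, uniform, h = 24) is passed completely: s = 0.0000 + (24) = 24.0000
θ = 332.2° falls in segment 3 (308.5° to 360°, simple-harmonic, h = -24): β = 332.2 − 308.5 = 23.7°, B = 51.5°; Δs = -24/2·(1 − cos(π·0.4602)) = -10.5033; s = 24.0000 − 10.5033 = 13.4967
θ = 345.8° falls in segment 3 (308.5° to 360°, simple-harmonic, h = -24): β = 345.8 − 308.5 = 37.3°, B = 51.5°; Δs = -24/2·(1 − cos(π·0.7243)) = -19.7725; s = 24.0000 − 19.7725 = 4.2275
θ = 347° falls in segment 3 (308.5° to 360°, simple-harmonic, h = -24): β = 347 − 308.5 = 38.5°, B = 51.5°; Δs = -24/2·(1 − cos(π·0.7476)) = -20.4203; s = 24.0000 − 20.4203 = 3.5797
θ=332.2°: R = R0 + s = 22 + 13.4967 = 35.4967
θ=345.8°: R = R0 + s = 22 + 4.2275 = 26.2275
θ=347°: R = R0 + s = 22 + 3.5797 = 25.5797

θ=332.2°: 35.4967
θ=345.8°: 26.2275
θ=347°: 25.5797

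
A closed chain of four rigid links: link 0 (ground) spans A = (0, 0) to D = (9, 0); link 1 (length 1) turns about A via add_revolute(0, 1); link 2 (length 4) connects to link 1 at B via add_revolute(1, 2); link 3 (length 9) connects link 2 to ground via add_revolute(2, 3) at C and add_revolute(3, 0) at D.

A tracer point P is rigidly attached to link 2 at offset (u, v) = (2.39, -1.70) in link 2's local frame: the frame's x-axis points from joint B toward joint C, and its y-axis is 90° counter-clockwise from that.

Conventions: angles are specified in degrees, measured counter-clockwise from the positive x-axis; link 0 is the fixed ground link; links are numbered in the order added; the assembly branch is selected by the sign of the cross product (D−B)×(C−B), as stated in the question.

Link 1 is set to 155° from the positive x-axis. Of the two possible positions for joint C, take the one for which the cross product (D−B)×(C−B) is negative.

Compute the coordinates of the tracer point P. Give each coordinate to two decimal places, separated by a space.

A=(0,0), D=(9.00,0)
B = A + 1.00·(cos155°, sin155°) = (-0.9063, 0.4226)
|BD| = 9.9153
circle(B,4.00) ∩ circle(D,9.00): a=1.6799, h=3.6301
  candidates: C₊=(0.9268,3.9779) cross=35.994; C₋=(0.6173,-3.2758) cross=-35.994
  branch - wants cross < 0 → take C=(0.6173,-3.2758) (cross=-35.994)
ex = (C−B)/|BC| = (0.3809,-0.9246); ey = (0.9246,0.3809)
P = B + 2.39·ex + -1.70·ey = (-1.5678,-2.4348)

-1.57 -2.43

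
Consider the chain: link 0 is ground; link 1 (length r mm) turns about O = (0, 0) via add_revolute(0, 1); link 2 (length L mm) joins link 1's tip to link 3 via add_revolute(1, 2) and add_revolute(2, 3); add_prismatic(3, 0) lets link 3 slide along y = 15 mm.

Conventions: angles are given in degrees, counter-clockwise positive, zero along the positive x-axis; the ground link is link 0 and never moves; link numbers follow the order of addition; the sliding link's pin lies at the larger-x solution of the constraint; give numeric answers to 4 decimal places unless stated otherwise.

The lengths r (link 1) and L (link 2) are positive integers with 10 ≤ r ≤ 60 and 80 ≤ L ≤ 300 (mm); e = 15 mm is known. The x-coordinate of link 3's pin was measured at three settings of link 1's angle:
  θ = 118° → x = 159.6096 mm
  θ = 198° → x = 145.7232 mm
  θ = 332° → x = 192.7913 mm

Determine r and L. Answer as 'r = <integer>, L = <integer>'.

constraint per measurement: (x − r cos θ)² + (r sin θ − e)² = L²
subtracting the θ₁ and θ₂ equations cancels the r² and L² terms:
r = (x₁² − x₂²) / (2[(x₁cos θ₁ + e sin θ₁) − (x₂cos θ₂ + e sin θ₂)]) = 25.9999 → r = 26
L² = (x₁ − r cos θ₁)² + (r sin θ₁ − e)² = 29583.9980 → L = 172.0000 → L = 172
check at θ₃=332°: x = 192.7913 (printed 192.7913) ✓

r = 26, L = 172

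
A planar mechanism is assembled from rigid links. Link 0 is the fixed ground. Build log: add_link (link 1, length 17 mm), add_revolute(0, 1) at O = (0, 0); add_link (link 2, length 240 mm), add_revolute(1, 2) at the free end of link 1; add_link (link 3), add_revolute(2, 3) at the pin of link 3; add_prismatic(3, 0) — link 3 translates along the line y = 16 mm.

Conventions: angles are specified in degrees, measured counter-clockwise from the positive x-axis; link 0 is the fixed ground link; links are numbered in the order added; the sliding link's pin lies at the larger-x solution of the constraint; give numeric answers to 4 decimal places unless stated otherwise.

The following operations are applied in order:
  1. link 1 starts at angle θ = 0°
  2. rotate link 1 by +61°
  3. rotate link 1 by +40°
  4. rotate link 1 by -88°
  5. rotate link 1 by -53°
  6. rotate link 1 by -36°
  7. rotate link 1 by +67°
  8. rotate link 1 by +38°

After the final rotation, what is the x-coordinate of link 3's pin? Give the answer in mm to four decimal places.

geometry: r = 17 mm, L = 240 mm, e = 16 mm; θ starts at 0°
rotate link 1 by +61°: θ ← 0° +61° = 61°
rotate link 1 by +40°: θ ← 61° +40° = 101°
rotate link 1 by -88°: θ ← 101° -88° = 13°
rotate link 1 by -53°: θ ← 13° -53° = -40°
rotate link 1 by -36°: θ ← -40° -36° = -76°
rotate link 1 by +67°: θ ← -76° +67° = -9°
rotate link 1 by +38°: θ ← -9° +38° = 29°
crank pin P = (r cos θ, r sin θ) = (14.868535, 8.241764)
h = r sin θ − e = 8.241764 − 16 = -7.758236
x = r cos θ + √(L² − h²) = 14.868535 + 239.874571 = 254.743106

254.7431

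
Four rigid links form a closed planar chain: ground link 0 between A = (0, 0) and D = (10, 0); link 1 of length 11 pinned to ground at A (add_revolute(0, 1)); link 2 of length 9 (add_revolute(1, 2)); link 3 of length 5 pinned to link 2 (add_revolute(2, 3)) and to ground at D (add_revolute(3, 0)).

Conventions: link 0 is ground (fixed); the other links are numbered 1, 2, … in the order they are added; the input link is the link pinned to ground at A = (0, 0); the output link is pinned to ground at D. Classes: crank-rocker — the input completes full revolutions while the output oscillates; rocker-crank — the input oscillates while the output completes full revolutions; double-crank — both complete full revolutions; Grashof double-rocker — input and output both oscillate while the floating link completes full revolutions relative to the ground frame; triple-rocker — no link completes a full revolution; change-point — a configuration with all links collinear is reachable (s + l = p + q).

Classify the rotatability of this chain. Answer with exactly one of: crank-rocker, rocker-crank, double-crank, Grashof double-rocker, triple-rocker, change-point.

lengths: ground=10, input=11, coupler=9, output=5
sorted: s=5 (shortest), l=11 (longest), p+q=19
s + l = 16 vs p + q = 19
s + l < p + q (Grashof) with shortest = output link → rocker-crank

rocker-crank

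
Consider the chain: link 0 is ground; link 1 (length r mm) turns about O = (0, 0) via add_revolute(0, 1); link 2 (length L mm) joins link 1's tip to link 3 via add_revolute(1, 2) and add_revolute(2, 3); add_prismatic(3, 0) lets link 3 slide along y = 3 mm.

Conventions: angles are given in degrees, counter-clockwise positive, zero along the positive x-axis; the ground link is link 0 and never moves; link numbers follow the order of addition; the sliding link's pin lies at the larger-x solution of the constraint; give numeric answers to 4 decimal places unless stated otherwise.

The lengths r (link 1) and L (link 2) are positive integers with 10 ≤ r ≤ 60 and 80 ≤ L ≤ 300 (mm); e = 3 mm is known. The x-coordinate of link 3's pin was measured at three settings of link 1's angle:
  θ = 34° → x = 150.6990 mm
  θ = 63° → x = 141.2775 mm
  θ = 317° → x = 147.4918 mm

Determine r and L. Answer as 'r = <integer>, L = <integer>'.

constraint per measurement: (x − r cos θ)² + (r sin θ − e)² = L²
subtracting the θ₁ and θ₂ equations cancels the r² and L² terms:
r = (x₁² − x₂²) / (2[(x₁cos θ₁ + e sin θ₁) − (x₂cos θ₂ + e sin θ₂)]) = 23.0001 → r = 23
L² = (x₁ − r cos θ₁)² + (r sin θ₁ − e)² = 17424.0039 → L = 132.0000 → L = 132
check at θ₃=317°: x = 147.4918 (printed 147.4918) ✓

r = 23, L = 132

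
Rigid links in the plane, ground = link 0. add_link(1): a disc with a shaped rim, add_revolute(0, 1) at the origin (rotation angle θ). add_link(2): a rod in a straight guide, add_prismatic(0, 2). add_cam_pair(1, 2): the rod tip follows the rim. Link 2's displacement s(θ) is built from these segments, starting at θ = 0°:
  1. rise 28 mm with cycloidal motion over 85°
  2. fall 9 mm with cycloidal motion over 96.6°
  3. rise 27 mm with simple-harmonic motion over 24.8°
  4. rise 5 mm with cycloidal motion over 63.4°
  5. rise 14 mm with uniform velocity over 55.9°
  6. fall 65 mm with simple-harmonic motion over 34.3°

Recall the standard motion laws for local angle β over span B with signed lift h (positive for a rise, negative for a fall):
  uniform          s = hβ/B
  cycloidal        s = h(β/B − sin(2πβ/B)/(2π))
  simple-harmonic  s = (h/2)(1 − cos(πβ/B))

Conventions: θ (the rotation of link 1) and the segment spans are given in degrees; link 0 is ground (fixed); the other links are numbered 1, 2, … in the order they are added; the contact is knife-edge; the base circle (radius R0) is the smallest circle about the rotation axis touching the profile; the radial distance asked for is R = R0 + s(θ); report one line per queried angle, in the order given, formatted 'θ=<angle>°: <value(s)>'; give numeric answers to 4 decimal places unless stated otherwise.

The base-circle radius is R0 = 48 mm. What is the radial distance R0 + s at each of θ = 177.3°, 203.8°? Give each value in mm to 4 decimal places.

segment 1 (0° to 85°, cycloidal, h = 28) is passed completely: s = 0.0000 + (28) = 28.0000
θ = 177.3° falls in segment 2 (85° to 181.6°, cycloidal, h = -9): β = 177.3 − 85 = 92.3°, B = 96.6°; Δs = -9·(0.9555 − sin(2π·0.9555)/(2π)) = -8.9948; s = 28.0000 − 8.9948 = 19.0052
segment 2 (85° to 181.6°, cycloidal, h = -9) is passed completely: s = 28.0000 + (-9) = 19.0000
θ = 203.8° falls in segment 3 (181.6° to 206.4°, simple-harmonic, h = 27): β = 203.8 − 181.6 = 22.2°, B = 24.8°; Δs = 27/2·(1 − cos(π·0.8952)) = 26.2744; s = 19.0000 + 26.2744 = 45.2744
θ=177.3°: R = R0 + s = 48 + 19.0052 = 67.0052
θ=203.8°: R = R0 + s = 48 + 45.2744 = 93.2744

θ=177.3°: 67.0052
θ=203.8°: 93.2744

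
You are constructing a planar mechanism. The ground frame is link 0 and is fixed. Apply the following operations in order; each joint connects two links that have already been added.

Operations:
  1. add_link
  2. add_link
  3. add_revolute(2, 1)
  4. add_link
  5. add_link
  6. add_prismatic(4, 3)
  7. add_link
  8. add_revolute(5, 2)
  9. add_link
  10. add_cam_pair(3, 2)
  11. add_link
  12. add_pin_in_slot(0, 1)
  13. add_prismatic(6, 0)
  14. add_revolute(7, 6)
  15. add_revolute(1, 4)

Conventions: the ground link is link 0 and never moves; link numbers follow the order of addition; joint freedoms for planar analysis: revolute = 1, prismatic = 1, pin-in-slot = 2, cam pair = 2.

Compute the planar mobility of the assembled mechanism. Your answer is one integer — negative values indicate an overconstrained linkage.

(L,J1,J2)=(1,0,0); link0 fixed
link1: (2,0,0)
link2: (3,0,0)
R 2-1 [J1]: (3,1,0)
link3: (4,1,0)
link4: (5,1,0)
P 4-3 [J1]: (5,2,0)
link5: (6,2,0)
R 5-2 [J1]: (6,3,0)
link6: (7,3,0)
C 3-2 [J2]: (7,3,1)
link7: (8,3,1)
PS 0-1 [J2]: (8,3,2)
P 6-0 [J1]: (8,4,2)
R 7-6 [J1]: (8,5,2)
R 1-4 [J1]: (8,6,2)
Grübler: 3·7 − 2·6 − 2 = 7

M = 7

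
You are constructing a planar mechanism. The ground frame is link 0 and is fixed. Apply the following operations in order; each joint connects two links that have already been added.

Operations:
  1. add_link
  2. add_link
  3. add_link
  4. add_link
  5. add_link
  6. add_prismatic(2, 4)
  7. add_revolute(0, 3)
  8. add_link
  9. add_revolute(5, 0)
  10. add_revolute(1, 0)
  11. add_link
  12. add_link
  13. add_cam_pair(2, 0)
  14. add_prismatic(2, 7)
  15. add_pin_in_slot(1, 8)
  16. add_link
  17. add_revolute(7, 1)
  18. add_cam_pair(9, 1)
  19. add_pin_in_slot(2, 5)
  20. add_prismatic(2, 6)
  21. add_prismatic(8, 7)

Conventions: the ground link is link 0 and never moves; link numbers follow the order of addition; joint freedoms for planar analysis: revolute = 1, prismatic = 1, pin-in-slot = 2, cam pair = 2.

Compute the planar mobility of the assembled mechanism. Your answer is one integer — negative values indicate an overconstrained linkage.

(L,J1,J2)=(1,0,0); link0 fixed
link1: (2,0,0)
link2: (3,0,0)
link3: (4,0,0)
link4: (5,0,0)
link5: (6,0,0)
P 2-4 [J1]: (6,1,0)
R 0-3 [J1]: (6,2,0)
link6: (7,2,0)
R 5-0 [J1]: (7,3,0)
R 1-0 [J1]: (7,4,0)
link7: (8,4,0)
link8: (9,4,0)
C 2-0 [J2]: (9,4,1)
P 2-7 [J1]: (9,5,1)
PS 1-8 [J2]: (9,5,2)
link9: (10,5,2)
R 7-1 [J1]: (10,6,2)
C 9-1 [J2]: (10,6,3)
PS 2-5 [J2]: (10,6,4)
P 2-6 [J1]: (10,7,4)
P 8-7 [J1]: (10,8,4)
Grübler: 3·9 − 2·8 − 4 = 7

M = 7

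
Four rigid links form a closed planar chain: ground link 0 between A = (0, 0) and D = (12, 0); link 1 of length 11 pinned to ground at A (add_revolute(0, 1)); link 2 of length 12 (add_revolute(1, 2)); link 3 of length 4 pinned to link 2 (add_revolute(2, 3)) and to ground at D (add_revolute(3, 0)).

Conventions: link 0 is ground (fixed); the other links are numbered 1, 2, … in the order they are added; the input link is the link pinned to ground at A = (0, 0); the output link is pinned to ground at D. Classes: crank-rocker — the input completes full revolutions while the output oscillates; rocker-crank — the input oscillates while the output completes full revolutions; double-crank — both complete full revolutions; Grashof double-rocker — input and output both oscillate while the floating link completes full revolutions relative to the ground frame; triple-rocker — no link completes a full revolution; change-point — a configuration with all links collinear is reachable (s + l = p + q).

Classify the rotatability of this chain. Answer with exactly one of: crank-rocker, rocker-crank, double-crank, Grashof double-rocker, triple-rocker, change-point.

lengths: ground=12, input=11, coupler=12, output=4
sorted: s=4 (shortest), l=12 (longest), p+q=23
s + l = 16 vs p + q = 23
s + l < p + q (Grashof) with shortest = output link → rocker-crank

rocker-crank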